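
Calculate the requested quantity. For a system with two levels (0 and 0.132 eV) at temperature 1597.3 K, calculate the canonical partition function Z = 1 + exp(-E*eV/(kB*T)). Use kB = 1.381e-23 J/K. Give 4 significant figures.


Step 1: Compute beta*E = E*eV/(kB*T) = 0.132*1.602e-19/(1.381e-23*1597.3) = 0.9586
Step 2: exp(-beta*E) = exp(-0.9586) = 0.3834
Step 3: Z = 1 + 0.3834 = 1.383

1.383


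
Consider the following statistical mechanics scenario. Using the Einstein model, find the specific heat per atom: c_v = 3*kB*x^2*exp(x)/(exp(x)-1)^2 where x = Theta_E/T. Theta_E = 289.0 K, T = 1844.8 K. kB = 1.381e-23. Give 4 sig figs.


Step 1: x = Theta_E/T = 289.0/1844.8 = 0.1567
Step 2: x^2 = 0.02454
Step 3: exp(x) = 1.17
Step 4: c_v = 3*1.381e-23*0.02454*1.17/(1.17-1)^2 = 4.135e-23

4.135e-23


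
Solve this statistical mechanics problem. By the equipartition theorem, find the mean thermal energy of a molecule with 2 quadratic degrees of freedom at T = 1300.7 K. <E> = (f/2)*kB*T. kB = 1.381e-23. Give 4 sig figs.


Step 1: f/2 = 2/2 = 1
Step 2: kB*T = 1.381e-23 * 1300.7 = 1.796e-20
Step 3: <E> = 1 * 1.796e-20 = 1.796e-20 J

1.796e-20


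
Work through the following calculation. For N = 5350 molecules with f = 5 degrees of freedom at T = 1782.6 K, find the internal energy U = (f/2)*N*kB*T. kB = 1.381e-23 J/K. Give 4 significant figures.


Step 1: f/2 = 5/2 = 2.5
Step 2: N*kB*T = 5350*1.381e-23*1782.6 = 1.317e-16
Step 3: U = 2.5 * 1.317e-16 = 3.293e-16 J

3.293e-16


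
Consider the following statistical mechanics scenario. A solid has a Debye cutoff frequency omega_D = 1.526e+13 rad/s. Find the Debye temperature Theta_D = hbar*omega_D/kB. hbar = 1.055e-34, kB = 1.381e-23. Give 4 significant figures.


Step 1: hbar*omega_D = 1.055e-34 * 1.526e+13 = 1.61e-21 J
Step 2: Theta_D = 1.61e-21 / 1.381e-23
Step 3: Theta_D = 116.6 K

116.6


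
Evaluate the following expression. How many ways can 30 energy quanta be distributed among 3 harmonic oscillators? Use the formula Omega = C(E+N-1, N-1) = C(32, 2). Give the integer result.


Step 1: Use binomial coefficient C(32, 2)
Step 2: Numerator = 32! / 30!
Step 3: Denominator = 2!
Step 4: Omega = 496

496


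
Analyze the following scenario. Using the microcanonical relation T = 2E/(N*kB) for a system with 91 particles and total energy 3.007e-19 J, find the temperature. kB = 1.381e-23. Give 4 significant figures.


Step 1: Numerator = 2*E = 2*3.007e-19 = 6.014e-19 J
Step 2: Denominator = N*kB = 91*1.381e-23 = 1.257e-21
Step 3: T = 6.014e-19 / 1.257e-21 = 478.6 K

478.6


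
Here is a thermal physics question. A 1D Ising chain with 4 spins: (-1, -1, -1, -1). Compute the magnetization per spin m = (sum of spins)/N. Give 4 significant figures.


Step 1: Count up spins (+1): 0, down spins (-1): 4
Step 2: Total magnetization M = 0 - 4 = -4
Step 3: m = M/N = -4/4 = -1

-1


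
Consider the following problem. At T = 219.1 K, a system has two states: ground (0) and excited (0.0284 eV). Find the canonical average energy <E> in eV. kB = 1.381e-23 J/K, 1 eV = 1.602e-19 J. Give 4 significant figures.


Step 1: beta*E = 0.0284*1.602e-19/(1.381e-23*219.1) = 1.504
Step 2: exp(-beta*E) = 0.2223
Step 3: <E> = 0.0284*0.2223/(1+0.2223) = 0.005165 eV

0.005165


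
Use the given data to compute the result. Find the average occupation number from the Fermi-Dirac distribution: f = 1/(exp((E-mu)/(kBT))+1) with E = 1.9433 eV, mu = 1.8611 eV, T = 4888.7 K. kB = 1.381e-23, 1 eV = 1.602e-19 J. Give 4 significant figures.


Step 1: (E - mu) = 1.9433 - 1.8611 = 0.0822 eV
Step 2: Convert: (E-mu)*eV = 1.317e-20 J
Step 3: x = (E-mu)*eV/(kB*T) = 0.1951
Step 4: f = 1/(exp(0.1951)+1) = 0.4514

0.4514


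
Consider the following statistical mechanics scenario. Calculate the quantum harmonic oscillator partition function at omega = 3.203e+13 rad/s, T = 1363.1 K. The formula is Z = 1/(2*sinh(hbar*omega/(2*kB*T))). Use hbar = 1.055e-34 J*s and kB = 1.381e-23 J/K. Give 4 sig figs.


Step 1: Compute x = hbar*omega/(kB*T) = 1.055e-34*3.203e+13/(1.381e-23*1363.1) = 0.1795
Step 2: x/2 = 0.08975
Step 3: sinh(x/2) = 0.08988
Step 4: Z = 1/(2*0.08988) = 5.563

5.563


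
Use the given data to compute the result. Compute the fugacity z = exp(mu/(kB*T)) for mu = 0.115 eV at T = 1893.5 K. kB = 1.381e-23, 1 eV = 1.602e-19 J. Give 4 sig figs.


Step 1: Convert mu to Joules: 0.115*1.602e-19 = 1.842e-20 J
Step 2: kB*T = 1.381e-23*1893.5 = 2.615e-20 J
Step 3: mu/(kB*T) = 0.7045
Step 4: z = exp(0.7045) = 2.023

2.023


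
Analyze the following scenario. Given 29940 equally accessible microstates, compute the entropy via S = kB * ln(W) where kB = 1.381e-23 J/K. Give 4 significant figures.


Step 1: ln(W) = ln(29940) = 10.31
Step 2: S = kB * ln(W) = 1.381e-23 * 10.31
Step 3: S = 1.423e-22 J/K

1.423e-22


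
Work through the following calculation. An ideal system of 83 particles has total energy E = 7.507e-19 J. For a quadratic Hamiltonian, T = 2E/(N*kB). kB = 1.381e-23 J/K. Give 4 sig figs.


Step 1: Numerator = 2*E = 2*7.507e-19 = 1.501e-18 J
Step 2: Denominator = N*kB = 83*1.381e-23 = 1.146e-21
Step 3: T = 1.501e-18 / 1.146e-21 = 1310 K

1310


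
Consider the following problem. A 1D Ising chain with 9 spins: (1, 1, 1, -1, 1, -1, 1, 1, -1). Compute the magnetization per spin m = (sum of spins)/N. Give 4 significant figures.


Step 1: Count up spins (+1): 6, down spins (-1): 3
Step 2: Total magnetization M = 6 - 3 = 3
Step 3: m = M/N = 3/9 = 0.3333

0.3333


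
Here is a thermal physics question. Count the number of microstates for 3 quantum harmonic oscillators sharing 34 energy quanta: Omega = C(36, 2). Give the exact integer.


Step 1: Use binomial coefficient C(36, 2)
Step 2: Numerator = 36! / 34!
Step 3: Denominator = 2!
Step 4: Omega = 630

630


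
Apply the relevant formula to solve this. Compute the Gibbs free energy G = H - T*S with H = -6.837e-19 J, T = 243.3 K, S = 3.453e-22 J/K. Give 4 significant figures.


Step 1: T*S = 243.3 * 3.453e-22 = 8.401e-20 J
Step 2: G = H - T*S = -6.837e-19 - 8.401e-20
Step 3: G = -7.677e-19 J

-7.677e-19


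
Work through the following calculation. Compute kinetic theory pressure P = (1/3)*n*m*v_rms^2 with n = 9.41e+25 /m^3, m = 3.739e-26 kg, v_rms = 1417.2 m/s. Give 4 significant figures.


Step 1: v_rms^2 = 1417.2^2 = 2.008e+06
Step 2: n*m = 9.41e+25*3.739e-26 = 3.518
Step 3: P = (1/3)*3.518*2.008e+06 = 2.356e+06 Pa

2.356e+06


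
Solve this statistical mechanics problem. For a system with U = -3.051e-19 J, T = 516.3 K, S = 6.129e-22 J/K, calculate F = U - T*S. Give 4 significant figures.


Step 1: T*S = 516.3 * 6.129e-22 = 3.164e-19 J
Step 2: F = U - T*S = -3.051e-19 - 3.164e-19
Step 3: F = -6.215e-19 J

-6.215e-19


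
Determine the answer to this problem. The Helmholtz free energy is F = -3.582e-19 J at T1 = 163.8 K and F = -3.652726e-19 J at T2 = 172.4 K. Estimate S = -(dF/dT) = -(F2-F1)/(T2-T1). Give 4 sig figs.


Step 1: dF = F2 - F1 = -3.652726e-19 - (-3.582e-19) = -7.0726e-21 J
Step 2: dT = T2 - T1 = 172.4 - 163.8 = 8.6 K
Step 3: S = -dF/dT = -(-7.0726e-21)/8.6 = 8.224e-22 J/K

8.224e-22


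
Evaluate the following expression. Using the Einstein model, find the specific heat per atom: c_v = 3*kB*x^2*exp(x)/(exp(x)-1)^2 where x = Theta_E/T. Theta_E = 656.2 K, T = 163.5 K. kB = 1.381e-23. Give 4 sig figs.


Step 1: x = Theta_E/T = 656.2/163.5 = 4.013
Step 2: x^2 = 16.11
Step 3: exp(x) = 55.34
Step 4: c_v = 3*1.381e-23*16.11*55.34/(55.34-1)^2 = 1.251e-23

1.251e-23


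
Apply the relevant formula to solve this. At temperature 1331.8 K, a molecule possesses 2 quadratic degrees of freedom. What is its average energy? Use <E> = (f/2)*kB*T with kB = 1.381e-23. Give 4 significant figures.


Step 1: f/2 = 2/2 = 1
Step 2: kB*T = 1.381e-23 * 1331.8 = 1.839e-20
Step 3: <E> = 1 * 1.839e-20 = 1.839e-20 J

1.839e-20


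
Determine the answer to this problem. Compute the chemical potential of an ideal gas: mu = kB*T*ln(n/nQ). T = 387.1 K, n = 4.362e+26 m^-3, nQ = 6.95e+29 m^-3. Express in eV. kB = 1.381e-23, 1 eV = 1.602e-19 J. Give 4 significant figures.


Step 1: n/nQ = 4.362e+26/6.95e+29 = 0.0006276
Step 2: ln(n/nQ) = -7.374
Step 3: mu = kB*T*ln(n/nQ) = 5.346e-21*-7.374 = -3.942e-20 J
Step 4: Convert to eV: -3.942e-20/1.602e-19 = -0.2461 eV

-0.2461


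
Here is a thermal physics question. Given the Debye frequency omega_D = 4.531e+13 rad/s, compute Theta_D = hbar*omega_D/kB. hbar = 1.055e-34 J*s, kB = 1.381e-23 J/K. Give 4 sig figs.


Step 1: hbar*omega_D = 1.055e-34 * 4.531e+13 = 4.78e-21 J
Step 2: Theta_D = 4.78e-21 / 1.381e-23
Step 3: Theta_D = 346.1 K

346.1


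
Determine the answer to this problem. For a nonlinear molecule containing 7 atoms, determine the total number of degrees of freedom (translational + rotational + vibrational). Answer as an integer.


Step 1: Translational DOF = 3
Step 2: Rotational DOF (nonlinear) = 3
Step 3: Vibrational DOF = 3*7 - 6 = 15
Step 4: Total = 3 + 3 + 15 = 21

21


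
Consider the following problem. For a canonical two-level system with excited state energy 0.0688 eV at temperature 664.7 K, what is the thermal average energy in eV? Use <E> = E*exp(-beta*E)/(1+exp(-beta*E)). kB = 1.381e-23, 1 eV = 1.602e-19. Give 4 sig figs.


Step 1: beta*E = 0.0688*1.602e-19/(1.381e-23*664.7) = 1.201
Step 2: exp(-beta*E) = 0.301
Step 3: <E> = 0.0688*0.301/(1+0.301) = 0.01592 eV

0.01592


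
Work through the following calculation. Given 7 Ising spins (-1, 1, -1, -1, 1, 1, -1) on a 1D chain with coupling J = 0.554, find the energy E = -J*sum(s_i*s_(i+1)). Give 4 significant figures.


Step 1: Nearest-neighbor products: -1, -1, 1, -1, 1, -1
Step 2: Sum of products = -2
Step 3: E = -0.554 * -2 = 1.108

1.108


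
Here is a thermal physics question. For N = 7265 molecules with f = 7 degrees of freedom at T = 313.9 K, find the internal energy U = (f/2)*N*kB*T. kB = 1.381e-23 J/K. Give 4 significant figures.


Step 1: f/2 = 7/2 = 3.5
Step 2: N*kB*T = 7265*1.381e-23*313.9 = 3.149e-17
Step 3: U = 3.5 * 3.149e-17 = 1.102e-16 J

1.102e-16


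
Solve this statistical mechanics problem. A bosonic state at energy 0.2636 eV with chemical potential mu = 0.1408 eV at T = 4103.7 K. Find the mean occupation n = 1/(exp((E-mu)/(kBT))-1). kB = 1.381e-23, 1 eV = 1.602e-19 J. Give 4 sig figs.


Step 1: (E - mu) = 0.1228 eV
Step 2: x = (E-mu)*eV/(kB*T) = 0.1228*1.602e-19/(1.381e-23*4103.7) = 0.3471
Step 3: exp(x) = 1.415
Step 4: n = 1/(exp(x)-1) = 2.41

2.41


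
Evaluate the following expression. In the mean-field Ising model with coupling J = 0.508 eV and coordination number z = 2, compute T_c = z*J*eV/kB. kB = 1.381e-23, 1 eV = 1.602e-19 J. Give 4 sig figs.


Step 1: z*J = 2*0.508 = 1.016 eV
Step 2: Convert to Joules: 1.016*1.602e-19 = 1.628e-19 J
Step 3: T_c = 1.628e-19 / 1.381e-23 = 1.179e+04 K

1.179e+04


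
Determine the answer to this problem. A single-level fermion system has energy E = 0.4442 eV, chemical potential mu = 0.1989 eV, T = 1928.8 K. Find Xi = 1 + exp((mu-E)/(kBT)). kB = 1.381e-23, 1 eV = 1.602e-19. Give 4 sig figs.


Step 1: (mu - E) = 0.1989 - 0.4442 = -0.2453 eV
Step 2: x = (mu-E)*eV/(kB*T) = -0.2453*1.602e-19/(1.381e-23*1928.8) = -1.475
Step 3: exp(x) = 0.2287
Step 4: Xi = 1 + 0.2287 = 1.229

1.229


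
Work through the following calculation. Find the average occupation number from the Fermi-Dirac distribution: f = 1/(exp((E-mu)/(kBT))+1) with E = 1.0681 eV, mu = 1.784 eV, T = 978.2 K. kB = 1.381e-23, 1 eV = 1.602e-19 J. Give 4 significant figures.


Step 1: (E - mu) = 1.0681 - 1.784 = -0.7159 eV
Step 2: Convert: (E-mu)*eV = -1.147e-19 J
Step 3: x = (E-mu)*eV/(kB*T) = -8.49
Step 4: f = 1/(exp(-8.49)+1) = 0.9998

0.9998


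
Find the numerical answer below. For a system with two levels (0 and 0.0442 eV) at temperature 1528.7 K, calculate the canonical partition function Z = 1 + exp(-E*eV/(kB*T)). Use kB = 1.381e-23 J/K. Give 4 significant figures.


Step 1: Compute beta*E = E*eV/(kB*T) = 0.0442*1.602e-19/(1.381e-23*1528.7) = 0.3354
Step 2: exp(-beta*E) = exp(-0.3354) = 0.715
Step 3: Z = 1 + 0.715 = 1.715

1.715


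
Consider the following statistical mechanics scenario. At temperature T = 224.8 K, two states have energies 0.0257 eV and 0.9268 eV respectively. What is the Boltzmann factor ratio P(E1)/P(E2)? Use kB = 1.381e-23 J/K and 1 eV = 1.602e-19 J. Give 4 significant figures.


Step 1: Compute energy difference dE = E1 - E2 = 0.0257 - 0.9268 = -0.9011 eV
Step 2: Convert to Joules: dE_J = -0.9011 * 1.602e-19 = -1.444e-19 J
Step 3: Compute exponent = -dE_J / (kB * T) = -(-1.444e-19) / (1.381e-23 * 224.8) = 46.5
Step 4: P(E1)/P(E2) = exp(46.5) = 1.564e+20

1.564e+20


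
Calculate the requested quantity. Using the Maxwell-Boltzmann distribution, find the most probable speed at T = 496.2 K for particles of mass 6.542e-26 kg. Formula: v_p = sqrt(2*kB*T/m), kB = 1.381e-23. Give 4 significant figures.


Step 1: Numerator = 2*kB*T = 2*1.381e-23*496.2 = 1.371e-20
Step 2: Ratio = 1.371e-20 / 6.542e-26 = 2.095e+05
Step 3: v_p = sqrt(2.095e+05) = 457.7 m/s

457.7


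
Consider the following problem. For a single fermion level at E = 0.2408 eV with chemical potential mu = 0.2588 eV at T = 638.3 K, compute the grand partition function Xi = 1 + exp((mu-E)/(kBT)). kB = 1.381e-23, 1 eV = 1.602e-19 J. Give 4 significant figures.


Step 1: (mu - E) = 0.2588 - 0.2408 = 0.018 eV
Step 2: x = (mu-E)*eV/(kB*T) = 0.018*1.602e-19/(1.381e-23*638.3) = 0.3271
Step 3: exp(x) = 1.387
Step 4: Xi = 1 + 1.387 = 2.387

2.387


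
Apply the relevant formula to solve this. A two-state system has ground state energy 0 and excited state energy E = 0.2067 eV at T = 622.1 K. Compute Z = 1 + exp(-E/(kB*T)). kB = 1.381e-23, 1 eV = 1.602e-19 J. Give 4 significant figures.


Step 1: Compute beta*E = E*eV/(kB*T) = 0.2067*1.602e-19/(1.381e-23*622.1) = 3.854
Step 2: exp(-beta*E) = exp(-3.854) = 0.02119
Step 3: Z = 1 + 0.02119 = 1.021

1.021


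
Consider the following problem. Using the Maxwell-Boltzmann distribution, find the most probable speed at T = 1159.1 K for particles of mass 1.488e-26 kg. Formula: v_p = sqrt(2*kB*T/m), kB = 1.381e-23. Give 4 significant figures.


Step 1: Numerator = 2*kB*T = 2*1.381e-23*1159.1 = 3.201e-20
Step 2: Ratio = 3.201e-20 / 1.488e-26 = 2.152e+06
Step 3: v_p = sqrt(2.152e+06) = 1467 m/s

1467


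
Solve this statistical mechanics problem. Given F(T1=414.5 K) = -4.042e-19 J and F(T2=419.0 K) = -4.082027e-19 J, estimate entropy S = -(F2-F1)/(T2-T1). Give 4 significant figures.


Step 1: dF = F2 - F1 = -4.082027e-19 - (-4.042e-19) = -4.0027e-21 J
Step 2: dT = T2 - T1 = 419.0 - 414.5 = 4.5 K
Step 3: S = -dF/dT = -(-4.0027e-21)/4.5 = 8.895e-22 J/K

8.895e-22


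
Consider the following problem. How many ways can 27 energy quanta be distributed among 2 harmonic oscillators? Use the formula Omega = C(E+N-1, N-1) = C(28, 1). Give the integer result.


Step 1: Use binomial coefficient C(28, 1)
Step 2: Numerator = 28! / 27!
Step 3: Denominator = 1!
Step 4: Omega = 28

28


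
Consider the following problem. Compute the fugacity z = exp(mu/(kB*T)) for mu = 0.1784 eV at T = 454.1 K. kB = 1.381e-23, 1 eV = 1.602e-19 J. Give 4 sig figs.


Step 1: Convert mu to Joules: 0.1784*1.602e-19 = 2.858e-20 J
Step 2: kB*T = 1.381e-23*454.1 = 6.271e-21 J
Step 3: mu/(kB*T) = 4.557
Step 4: z = exp(4.557) = 95.33

95.33


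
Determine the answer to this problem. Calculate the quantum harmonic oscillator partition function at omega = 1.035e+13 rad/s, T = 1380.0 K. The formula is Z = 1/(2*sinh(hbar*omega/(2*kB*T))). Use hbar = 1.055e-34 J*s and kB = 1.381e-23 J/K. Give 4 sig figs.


Step 1: Compute x = hbar*omega/(kB*T) = 1.055e-34*1.035e+13/(1.381e-23*1380.0) = 0.0573
Step 2: x/2 = 0.02865
Step 3: sinh(x/2) = 0.02865
Step 4: Z = 1/(2*0.02865) = 17.45

17.45


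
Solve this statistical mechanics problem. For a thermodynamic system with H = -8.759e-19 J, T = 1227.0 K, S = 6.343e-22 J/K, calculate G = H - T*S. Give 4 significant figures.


Step 1: T*S = 1227.0 * 6.343e-22 = 7.783e-19 J
Step 2: G = H - T*S = -8.759e-19 - 7.783e-19
Step 3: G = -1.654e-18 J

-1.654e-18


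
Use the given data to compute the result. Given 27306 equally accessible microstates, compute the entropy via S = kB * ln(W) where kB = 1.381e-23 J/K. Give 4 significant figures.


Step 1: ln(W) = ln(27306) = 10.21
Step 2: S = kB * ln(W) = 1.381e-23 * 10.21
Step 3: S = 1.411e-22 J/K

1.411e-22


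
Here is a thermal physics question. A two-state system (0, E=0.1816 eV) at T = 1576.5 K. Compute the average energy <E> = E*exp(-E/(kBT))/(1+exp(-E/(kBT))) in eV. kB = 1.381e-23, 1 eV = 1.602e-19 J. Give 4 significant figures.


Step 1: beta*E = 0.1816*1.602e-19/(1.381e-23*1576.5) = 1.336
Step 2: exp(-beta*E) = 0.2628
Step 3: <E> = 0.1816*0.2628/(1+0.2628) = 0.0378 eV

0.0378


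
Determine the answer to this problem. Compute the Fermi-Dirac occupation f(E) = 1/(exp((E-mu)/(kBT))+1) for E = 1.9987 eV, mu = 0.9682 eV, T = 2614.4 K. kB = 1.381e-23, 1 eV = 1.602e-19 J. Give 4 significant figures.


Step 1: (E - mu) = 1.9987 - 0.9682 = 1.03 eV
Step 2: Convert: (E-mu)*eV = 1.651e-19 J
Step 3: x = (E-mu)*eV/(kB*T) = 4.572
Step 4: f = 1/(exp(4.572)+1) = 0.01023

0.01023


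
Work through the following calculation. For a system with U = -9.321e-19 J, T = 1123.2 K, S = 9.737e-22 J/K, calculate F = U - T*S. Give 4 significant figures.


Step 1: T*S = 1123.2 * 9.737e-22 = 1.094e-18 J
Step 2: F = U - T*S = -9.321e-19 - 1.094e-18
Step 3: F = -2.026e-18 J

-2.026e-18


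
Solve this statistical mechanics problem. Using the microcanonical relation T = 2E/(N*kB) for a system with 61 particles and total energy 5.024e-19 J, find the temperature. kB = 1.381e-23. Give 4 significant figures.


Step 1: Numerator = 2*E = 2*5.024e-19 = 1.005e-18 J
Step 2: Denominator = N*kB = 61*1.381e-23 = 8.424e-22
Step 3: T = 1.005e-18 / 8.424e-22 = 1193 K

1193


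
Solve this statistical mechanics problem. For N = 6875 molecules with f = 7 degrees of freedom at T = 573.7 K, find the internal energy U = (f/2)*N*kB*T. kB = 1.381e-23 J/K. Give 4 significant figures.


Step 1: f/2 = 7/2 = 3.5
Step 2: N*kB*T = 6875*1.381e-23*573.7 = 5.447e-17
Step 3: U = 3.5 * 5.447e-17 = 1.906e-16 J

1.906e-16


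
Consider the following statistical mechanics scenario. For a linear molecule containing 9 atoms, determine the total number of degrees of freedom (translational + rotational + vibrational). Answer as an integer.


Step 1: Translational DOF = 3
Step 2: Rotational DOF (linear) = 2
Step 3: Vibrational DOF = 3*9 - 5 = 22
Step 4: Total = 3 + 2 + 22 = 27

27


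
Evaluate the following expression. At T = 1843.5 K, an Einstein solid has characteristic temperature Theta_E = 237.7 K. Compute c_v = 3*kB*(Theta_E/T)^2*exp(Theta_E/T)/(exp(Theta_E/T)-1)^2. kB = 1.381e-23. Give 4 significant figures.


Step 1: x = Theta_E/T = 237.7/1843.5 = 0.1289
Step 2: x^2 = 0.01663
Step 3: exp(x) = 1.138
Step 4: c_v = 3*1.381e-23*0.01663*1.138/(1.138-1)^2 = 4.137e-23

4.137e-23


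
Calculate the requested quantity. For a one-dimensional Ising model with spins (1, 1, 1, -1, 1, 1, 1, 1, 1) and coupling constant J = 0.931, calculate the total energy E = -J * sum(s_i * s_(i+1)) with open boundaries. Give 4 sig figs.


Step 1: Nearest-neighbor products: 1, 1, -1, -1, 1, 1, 1, 1
Step 2: Sum of products = 4
Step 3: E = -0.931 * 4 = -3.724

-3.724


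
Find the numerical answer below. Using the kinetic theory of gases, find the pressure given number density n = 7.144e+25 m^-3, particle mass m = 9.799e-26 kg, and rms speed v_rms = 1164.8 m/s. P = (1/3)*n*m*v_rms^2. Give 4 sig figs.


Step 1: v_rms^2 = 1164.8^2 = 1.357e+06
Step 2: n*m = 7.144e+25*9.799e-26 = 7
Step 3: P = (1/3)*7*1.357e+06 = 3.166e+06 Pa

3.166e+06


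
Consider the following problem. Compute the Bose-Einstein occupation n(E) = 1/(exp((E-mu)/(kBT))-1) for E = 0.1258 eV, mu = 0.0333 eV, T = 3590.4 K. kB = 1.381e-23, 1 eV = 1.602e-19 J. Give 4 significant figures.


Step 1: (E - mu) = 0.0925 eV
Step 2: x = (E-mu)*eV/(kB*T) = 0.0925*1.602e-19/(1.381e-23*3590.4) = 0.2989
Step 3: exp(x) = 1.348
Step 4: n = 1/(exp(x)-1) = 2.871

2.871


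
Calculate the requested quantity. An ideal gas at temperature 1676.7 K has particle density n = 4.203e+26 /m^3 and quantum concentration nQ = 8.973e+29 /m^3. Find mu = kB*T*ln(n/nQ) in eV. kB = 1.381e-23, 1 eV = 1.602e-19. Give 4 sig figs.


Step 1: n/nQ = 4.203e+26/8.973e+29 = 0.0004684
Step 2: ln(n/nQ) = -7.666
Step 3: mu = kB*T*ln(n/nQ) = 2.316e-20*-7.666 = -1.775e-19 J
Step 4: Convert to eV: -1.775e-19/1.602e-19 = -1.108 eV

-1.108


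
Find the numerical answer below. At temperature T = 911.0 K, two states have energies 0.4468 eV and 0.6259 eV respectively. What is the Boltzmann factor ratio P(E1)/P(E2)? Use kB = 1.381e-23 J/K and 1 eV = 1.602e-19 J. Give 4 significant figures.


Step 1: Compute energy difference dE = E1 - E2 = 0.4468 - 0.6259 = -0.1791 eV
Step 2: Convert to Joules: dE_J = -0.1791 * 1.602e-19 = -2.869e-20 J
Step 3: Compute exponent = -dE_J / (kB * T) = -(-2.869e-20) / (1.381e-23 * 911.0) = 2.281
Step 4: P(E1)/P(E2) = exp(2.281) = 9.782

9.782


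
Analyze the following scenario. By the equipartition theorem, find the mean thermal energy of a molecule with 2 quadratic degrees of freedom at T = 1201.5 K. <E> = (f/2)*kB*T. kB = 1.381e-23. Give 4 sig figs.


Step 1: f/2 = 2/2 = 1
Step 2: kB*T = 1.381e-23 * 1201.5 = 1.659e-20
Step 3: <E> = 1 * 1.659e-20 = 1.659e-20 J

1.659e-20


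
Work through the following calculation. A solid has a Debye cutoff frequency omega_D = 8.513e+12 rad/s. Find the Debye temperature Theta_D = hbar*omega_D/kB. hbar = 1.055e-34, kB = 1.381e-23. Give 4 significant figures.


Step 1: hbar*omega_D = 1.055e-34 * 8.513e+12 = 8.981e-22 J
Step 2: Theta_D = 8.981e-22 / 1.381e-23
Step 3: Theta_D = 65.03 K

65.03


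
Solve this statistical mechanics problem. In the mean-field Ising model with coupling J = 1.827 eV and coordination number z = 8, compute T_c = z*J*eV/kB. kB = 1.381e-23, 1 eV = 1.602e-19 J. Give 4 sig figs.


Step 1: z*J = 8*1.827 = 14.62 eV
Step 2: Convert to Joules: 14.62*1.602e-19 = 2.341e-18 J
Step 3: T_c = 2.341e-18 / 1.381e-23 = 1.695e+05 K

1.695e+05


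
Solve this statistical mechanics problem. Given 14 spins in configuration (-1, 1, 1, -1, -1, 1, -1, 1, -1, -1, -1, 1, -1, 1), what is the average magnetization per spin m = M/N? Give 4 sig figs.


Step 1: Count up spins (+1): 6, down spins (-1): 8
Step 2: Total magnetization M = 6 - 8 = -2
Step 3: m = M/N = -2/14 = -0.1429

-0.1429


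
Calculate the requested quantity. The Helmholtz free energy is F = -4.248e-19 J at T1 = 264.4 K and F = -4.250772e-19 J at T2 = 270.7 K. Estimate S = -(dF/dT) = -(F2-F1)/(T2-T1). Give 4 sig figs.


Step 1: dF = F2 - F1 = -4.250772e-19 - (-4.248e-19) = -2.772e-22 J
Step 2: dT = T2 - T1 = 270.7 - 264.4 = 6.3 K
Step 3: S = -dF/dT = -(-2.772e-22)/6.3 = 4.4e-23 J/K

4.4e-23


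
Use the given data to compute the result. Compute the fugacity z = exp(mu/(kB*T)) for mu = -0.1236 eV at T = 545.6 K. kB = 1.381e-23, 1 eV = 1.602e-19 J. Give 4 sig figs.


Step 1: Convert mu to Joules: -0.1236*1.602e-19 = -1.98e-20 J
Step 2: kB*T = 1.381e-23*545.6 = 7.535e-21 J
Step 3: mu/(kB*T) = -2.628
Step 4: z = exp(-2.628) = 0.07223

0.07223


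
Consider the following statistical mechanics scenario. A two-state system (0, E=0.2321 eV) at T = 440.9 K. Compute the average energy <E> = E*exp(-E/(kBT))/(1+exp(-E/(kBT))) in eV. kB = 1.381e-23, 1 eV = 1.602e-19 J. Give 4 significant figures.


Step 1: beta*E = 0.2321*1.602e-19/(1.381e-23*440.9) = 6.107
Step 2: exp(-beta*E) = 0.002228
Step 3: <E> = 0.2321*0.002228/(1+0.002228) = 0.000516 eV

0.000516


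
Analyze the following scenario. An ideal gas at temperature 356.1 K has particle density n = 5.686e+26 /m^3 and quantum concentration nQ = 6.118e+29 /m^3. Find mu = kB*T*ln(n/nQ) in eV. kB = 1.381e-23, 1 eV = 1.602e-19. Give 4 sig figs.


Step 1: n/nQ = 5.686e+26/6.118e+29 = 0.0009294
Step 2: ln(n/nQ) = -6.981
Step 3: mu = kB*T*ln(n/nQ) = 4.918e-21*-6.981 = -3.433e-20 J
Step 4: Convert to eV: -3.433e-20/1.602e-19 = -0.2143 eV

-0.2143


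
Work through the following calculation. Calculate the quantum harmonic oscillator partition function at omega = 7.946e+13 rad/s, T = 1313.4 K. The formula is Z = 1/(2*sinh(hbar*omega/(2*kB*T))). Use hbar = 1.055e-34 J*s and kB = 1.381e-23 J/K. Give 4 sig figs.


Step 1: Compute x = hbar*omega/(kB*T) = 1.055e-34*7.946e+13/(1.381e-23*1313.4) = 0.4622
Step 2: x/2 = 0.2311
Step 3: sinh(x/2) = 0.2332
Step 4: Z = 1/(2*0.2332) = 2.145

2.145


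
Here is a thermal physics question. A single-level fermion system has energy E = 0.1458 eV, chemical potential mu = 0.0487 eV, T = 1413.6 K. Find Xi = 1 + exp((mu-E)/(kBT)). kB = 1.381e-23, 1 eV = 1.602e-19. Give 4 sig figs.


Step 1: (mu - E) = 0.0487 - 0.1458 = -0.0971 eV
Step 2: x = (mu-E)*eV/(kB*T) = -0.0971*1.602e-19/(1.381e-23*1413.6) = -0.7968
Step 3: exp(x) = 0.4508
Step 4: Xi = 1 + 0.4508 = 1.451

1.451


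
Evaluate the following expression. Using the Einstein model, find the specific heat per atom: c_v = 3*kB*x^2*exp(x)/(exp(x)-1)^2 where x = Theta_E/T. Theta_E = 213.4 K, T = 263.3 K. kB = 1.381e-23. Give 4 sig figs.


Step 1: x = Theta_E/T = 213.4/263.3 = 0.8105
Step 2: x^2 = 0.6569
Step 3: exp(x) = 2.249
Step 4: c_v = 3*1.381e-23*0.6569*2.249/(2.249-1)^2 = 3.923e-23

3.923e-23


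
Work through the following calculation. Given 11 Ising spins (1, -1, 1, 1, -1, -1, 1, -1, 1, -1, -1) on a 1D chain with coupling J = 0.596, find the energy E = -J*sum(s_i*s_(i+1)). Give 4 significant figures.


Step 1: Nearest-neighbor products: -1, -1, 1, -1, 1, -1, -1, -1, -1, 1
Step 2: Sum of products = -4
Step 3: E = -0.596 * -4 = 2.384

2.384


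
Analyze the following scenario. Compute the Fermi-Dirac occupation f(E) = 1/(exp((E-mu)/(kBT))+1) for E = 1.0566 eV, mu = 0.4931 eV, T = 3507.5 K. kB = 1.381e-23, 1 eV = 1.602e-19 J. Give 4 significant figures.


Step 1: (E - mu) = 1.0566 - 0.4931 = 0.5635 eV
Step 2: Convert: (E-mu)*eV = 9.027e-20 J
Step 3: x = (E-mu)*eV/(kB*T) = 1.864
Step 4: f = 1/(exp(1.864)+1) = 0.1343

0.1343


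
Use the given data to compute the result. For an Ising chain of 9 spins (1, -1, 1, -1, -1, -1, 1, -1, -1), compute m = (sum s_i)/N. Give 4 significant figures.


Step 1: Count up spins (+1): 3, down spins (-1): 6
Step 2: Total magnetization M = 3 - 6 = -3
Step 3: m = M/N = -3/9 = -0.3333

-0.3333


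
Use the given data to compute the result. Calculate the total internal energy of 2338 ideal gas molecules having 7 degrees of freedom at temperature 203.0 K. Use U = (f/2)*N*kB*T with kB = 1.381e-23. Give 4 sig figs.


Step 1: f/2 = 7/2 = 3.5
Step 2: N*kB*T = 2338*1.381e-23*203.0 = 6.554e-18
Step 3: U = 3.5 * 6.554e-18 = 2.294e-17 J

2.294e-17


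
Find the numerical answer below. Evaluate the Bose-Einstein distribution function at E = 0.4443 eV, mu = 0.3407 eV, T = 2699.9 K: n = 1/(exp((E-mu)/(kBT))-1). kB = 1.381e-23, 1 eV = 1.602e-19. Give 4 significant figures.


Step 1: (E - mu) = 0.1036 eV
Step 2: x = (E-mu)*eV/(kB*T) = 0.1036*1.602e-19/(1.381e-23*2699.9) = 0.4451
Step 3: exp(x) = 1.561
Step 4: n = 1/(exp(x)-1) = 1.784

1.784


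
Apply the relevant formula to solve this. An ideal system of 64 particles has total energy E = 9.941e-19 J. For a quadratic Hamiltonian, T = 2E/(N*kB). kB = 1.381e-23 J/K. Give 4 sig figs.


Step 1: Numerator = 2*E = 2*9.941e-19 = 1.988e-18 J
Step 2: Denominator = N*kB = 64*1.381e-23 = 8.838e-22
Step 3: T = 1.988e-18 / 8.838e-22 = 2250 K

2250


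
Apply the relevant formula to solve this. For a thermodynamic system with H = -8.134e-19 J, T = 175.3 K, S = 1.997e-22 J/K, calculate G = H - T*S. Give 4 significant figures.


Step 1: T*S = 175.3 * 1.997e-22 = 3.501e-20 J
Step 2: G = H - T*S = -8.134e-19 - 3.501e-20
Step 3: G = -8.484e-19 J

-8.484e-19


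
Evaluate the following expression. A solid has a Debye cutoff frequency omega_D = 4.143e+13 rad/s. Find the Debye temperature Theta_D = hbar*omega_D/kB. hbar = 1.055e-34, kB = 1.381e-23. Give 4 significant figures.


Step 1: hbar*omega_D = 1.055e-34 * 4.143e+13 = 4.371e-21 J
Step 2: Theta_D = 4.371e-21 / 1.381e-23
Step 3: Theta_D = 316.5 K

316.5


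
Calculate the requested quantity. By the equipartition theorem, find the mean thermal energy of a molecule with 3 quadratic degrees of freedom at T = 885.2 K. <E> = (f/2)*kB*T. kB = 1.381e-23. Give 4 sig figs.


Step 1: f/2 = 3/2 = 1.5
Step 2: kB*T = 1.381e-23 * 885.2 = 1.222e-20
Step 3: <E> = 1.5 * 1.222e-20 = 1.834e-20 J

1.834e-20


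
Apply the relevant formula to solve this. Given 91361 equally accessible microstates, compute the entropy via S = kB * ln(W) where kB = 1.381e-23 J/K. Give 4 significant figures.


Step 1: ln(W) = ln(91361) = 11.42
Step 2: S = kB * ln(W) = 1.381e-23 * 11.42
Step 3: S = 1.577e-22 J/K

1.577e-22


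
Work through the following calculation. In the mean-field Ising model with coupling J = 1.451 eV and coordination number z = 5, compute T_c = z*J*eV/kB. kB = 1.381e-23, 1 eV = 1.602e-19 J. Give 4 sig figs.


Step 1: z*J = 5*1.451 = 7.255 eV
Step 2: Convert to Joules: 7.255*1.602e-19 = 1.162e-18 J
Step 3: T_c = 1.162e-18 / 1.381e-23 = 8.416e+04 K

8.416e+04


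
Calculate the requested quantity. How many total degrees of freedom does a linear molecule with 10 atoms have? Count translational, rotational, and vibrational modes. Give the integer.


Step 1: Translational DOF = 3
Step 2: Rotational DOF (linear) = 2
Step 3: Vibrational DOF = 3*10 - 5 = 25
Step 4: Total = 3 + 2 + 25 = 30

30


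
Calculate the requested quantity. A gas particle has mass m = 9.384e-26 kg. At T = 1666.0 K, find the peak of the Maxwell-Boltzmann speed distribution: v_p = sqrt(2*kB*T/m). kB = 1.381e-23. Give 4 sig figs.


Step 1: Numerator = 2*kB*T = 2*1.381e-23*1666.0 = 4.601e-20
Step 2: Ratio = 4.601e-20 / 9.384e-26 = 4.904e+05
Step 3: v_p = sqrt(4.904e+05) = 700.3 m/s

700.3


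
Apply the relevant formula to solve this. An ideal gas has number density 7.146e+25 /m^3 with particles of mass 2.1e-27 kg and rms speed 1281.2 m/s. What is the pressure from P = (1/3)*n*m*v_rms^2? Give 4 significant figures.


Step 1: v_rms^2 = 1281.2^2 = 1.641e+06
Step 2: n*m = 7.146e+25*2.1e-27 = 0.1501
Step 3: P = (1/3)*0.1501*1.641e+06 = 8.211e+04 Pa

8.211e+04


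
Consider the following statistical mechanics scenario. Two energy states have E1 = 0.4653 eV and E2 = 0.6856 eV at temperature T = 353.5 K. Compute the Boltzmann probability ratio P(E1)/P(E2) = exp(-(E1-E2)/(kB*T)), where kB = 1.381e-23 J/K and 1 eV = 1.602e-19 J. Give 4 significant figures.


Step 1: Compute energy difference dE = E1 - E2 = 0.4653 - 0.6856 = -0.2203 eV
Step 2: Convert to Joules: dE_J = -0.2203 * 1.602e-19 = -3.529e-20 J
Step 3: Compute exponent = -dE_J / (kB * T) = -(-3.529e-20) / (1.381e-23 * 353.5) = 7.229
Step 4: P(E1)/P(E2) = exp(7.229) = 1379

1379


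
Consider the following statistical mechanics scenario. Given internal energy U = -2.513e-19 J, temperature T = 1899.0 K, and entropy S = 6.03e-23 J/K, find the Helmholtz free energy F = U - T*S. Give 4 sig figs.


Step 1: T*S = 1899.0 * 6.03e-23 = 1.145e-19 J
Step 2: F = U - T*S = -2.513e-19 - 1.145e-19
Step 3: F = -3.658e-19 J

-3.658e-19


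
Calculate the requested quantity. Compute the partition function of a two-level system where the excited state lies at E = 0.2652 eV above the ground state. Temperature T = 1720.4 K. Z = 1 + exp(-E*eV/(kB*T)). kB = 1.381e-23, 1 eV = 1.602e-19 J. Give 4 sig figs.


Step 1: Compute beta*E = E*eV/(kB*T) = 0.2652*1.602e-19/(1.381e-23*1720.4) = 1.788
Step 2: exp(-beta*E) = exp(-1.788) = 0.1673
Step 3: Z = 1 + 0.1673 = 1.167

1.167


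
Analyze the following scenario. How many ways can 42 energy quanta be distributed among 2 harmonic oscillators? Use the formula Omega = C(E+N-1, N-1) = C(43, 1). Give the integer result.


Step 1: Use binomial coefficient C(43, 1)
Step 2: Numerator = 43! / 42!
Step 3: Denominator = 1!
Step 4: Omega = 43

43


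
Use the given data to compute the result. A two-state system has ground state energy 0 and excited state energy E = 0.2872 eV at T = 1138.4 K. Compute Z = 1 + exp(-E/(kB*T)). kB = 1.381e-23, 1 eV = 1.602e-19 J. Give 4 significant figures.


Step 1: Compute beta*E = E*eV/(kB*T) = 0.2872*1.602e-19/(1.381e-23*1138.4) = 2.927
Step 2: exp(-beta*E) = exp(-2.927) = 0.05358
Step 3: Z = 1 + 0.05358 = 1.054

1.054


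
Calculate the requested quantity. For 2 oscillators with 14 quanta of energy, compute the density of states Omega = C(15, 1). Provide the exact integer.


Step 1: Use binomial coefficient C(15, 1)
Step 2: Numerator = 15! / 14!
Step 3: Denominator = 1!
Step 4: Omega = 15

15


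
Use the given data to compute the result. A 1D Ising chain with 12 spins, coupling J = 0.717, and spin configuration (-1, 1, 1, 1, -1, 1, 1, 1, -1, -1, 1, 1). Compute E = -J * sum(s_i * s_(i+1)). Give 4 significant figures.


Step 1: Nearest-neighbor products: -1, 1, 1, -1, -1, 1, 1, -1, 1, -1, 1
Step 2: Sum of products = 1
Step 3: E = -0.717 * 1 = -0.717

-0.717


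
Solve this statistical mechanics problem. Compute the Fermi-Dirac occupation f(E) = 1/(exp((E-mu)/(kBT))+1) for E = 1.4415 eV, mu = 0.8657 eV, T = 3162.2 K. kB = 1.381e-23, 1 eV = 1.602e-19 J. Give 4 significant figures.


Step 1: (E - mu) = 1.4415 - 0.8657 = 0.5758 eV
Step 2: Convert: (E-mu)*eV = 9.224e-20 J
Step 3: x = (E-mu)*eV/(kB*T) = 2.112
Step 4: f = 1/(exp(2.112)+1) = 0.1079

0.1079


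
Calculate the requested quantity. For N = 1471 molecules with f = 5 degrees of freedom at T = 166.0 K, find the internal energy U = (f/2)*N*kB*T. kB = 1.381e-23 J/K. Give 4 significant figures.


Step 1: f/2 = 5/2 = 2.5
Step 2: N*kB*T = 1471*1.381e-23*166.0 = 3.372e-18
Step 3: U = 2.5 * 3.372e-18 = 8.431e-18 J

8.431e-18


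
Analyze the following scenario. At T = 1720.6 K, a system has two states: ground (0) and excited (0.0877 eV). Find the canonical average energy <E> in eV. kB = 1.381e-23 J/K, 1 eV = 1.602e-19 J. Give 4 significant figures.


Step 1: beta*E = 0.0877*1.602e-19/(1.381e-23*1720.6) = 0.5913
Step 2: exp(-beta*E) = 0.5536
Step 3: <E> = 0.0877*0.5536/(1+0.5536) = 0.03125 eV

0.03125


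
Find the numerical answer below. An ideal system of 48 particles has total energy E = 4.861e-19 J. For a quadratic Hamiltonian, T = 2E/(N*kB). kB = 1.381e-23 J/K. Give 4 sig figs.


Step 1: Numerator = 2*E = 2*4.861e-19 = 9.722e-19 J
Step 2: Denominator = N*kB = 48*1.381e-23 = 6.629e-22
Step 3: T = 9.722e-19 / 6.629e-22 = 1467 K

1467


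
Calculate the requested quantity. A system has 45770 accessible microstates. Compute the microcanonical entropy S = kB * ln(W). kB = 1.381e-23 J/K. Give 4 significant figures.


Step 1: ln(W) = ln(45770) = 10.73
Step 2: S = kB * ln(W) = 1.381e-23 * 10.73
Step 3: S = 1.482e-22 J/K

1.482e-22


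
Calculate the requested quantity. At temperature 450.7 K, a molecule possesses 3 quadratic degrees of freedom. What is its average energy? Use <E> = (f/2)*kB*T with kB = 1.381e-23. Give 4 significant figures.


Step 1: f/2 = 3/2 = 1.5
Step 2: kB*T = 1.381e-23 * 450.7 = 6.224e-21
Step 3: <E> = 1.5 * 6.224e-21 = 9.336e-21 J

9.336e-21


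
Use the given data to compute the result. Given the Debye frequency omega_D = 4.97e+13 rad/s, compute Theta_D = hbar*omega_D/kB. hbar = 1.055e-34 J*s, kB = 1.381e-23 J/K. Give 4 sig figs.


Step 1: hbar*omega_D = 1.055e-34 * 4.97e+13 = 5.243e-21 J
Step 2: Theta_D = 5.243e-21 / 1.381e-23
Step 3: Theta_D = 379.7 K

379.7


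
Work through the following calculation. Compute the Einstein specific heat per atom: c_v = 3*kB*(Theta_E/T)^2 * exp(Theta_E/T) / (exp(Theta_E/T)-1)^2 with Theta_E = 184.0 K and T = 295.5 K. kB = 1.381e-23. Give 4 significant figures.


Step 1: x = Theta_E/T = 184.0/295.5 = 0.6227
Step 2: x^2 = 0.3877
Step 3: exp(x) = 1.864
Step 4: c_v = 3*1.381e-23*0.3877*1.864/(1.864-1)^2 = 4.012e-23

4.012e-23


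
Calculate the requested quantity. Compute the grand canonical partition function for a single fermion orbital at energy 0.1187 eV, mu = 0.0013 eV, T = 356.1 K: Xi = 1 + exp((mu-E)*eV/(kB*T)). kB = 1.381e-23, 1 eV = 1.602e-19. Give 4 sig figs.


Step 1: (mu - E) = 0.0013 - 0.1187 = -0.1174 eV
Step 2: x = (mu-E)*eV/(kB*T) = -0.1174*1.602e-19/(1.381e-23*356.1) = -3.824
Step 3: exp(x) = 0.02183
Step 4: Xi = 1 + 0.02183 = 1.022

1.022


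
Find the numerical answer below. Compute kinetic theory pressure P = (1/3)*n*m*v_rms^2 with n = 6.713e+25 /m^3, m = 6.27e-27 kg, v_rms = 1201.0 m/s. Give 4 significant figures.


Step 1: v_rms^2 = 1201.0^2 = 1.442e+06
Step 2: n*m = 6.713e+25*6.27e-27 = 0.4209
Step 3: P = (1/3)*0.4209*1.442e+06 = 2.024e+05 Pa

2.024e+05


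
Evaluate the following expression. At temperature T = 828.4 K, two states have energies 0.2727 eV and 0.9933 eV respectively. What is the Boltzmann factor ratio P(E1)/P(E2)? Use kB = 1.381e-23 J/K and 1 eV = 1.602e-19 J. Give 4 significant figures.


Step 1: Compute energy difference dE = E1 - E2 = 0.2727 - 0.9933 = -0.7206 eV
Step 2: Convert to Joules: dE_J = -0.7206 * 1.602e-19 = -1.154e-19 J
Step 3: Compute exponent = -dE_J / (kB * T) = -(-1.154e-19) / (1.381e-23 * 828.4) = 10.09
Step 4: P(E1)/P(E2) = exp(10.09) = 2.412e+04

2.412e+04


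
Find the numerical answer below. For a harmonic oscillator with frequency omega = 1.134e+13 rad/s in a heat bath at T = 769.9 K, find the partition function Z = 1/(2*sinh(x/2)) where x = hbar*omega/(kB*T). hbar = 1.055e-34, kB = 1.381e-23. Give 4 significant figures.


Step 1: Compute x = hbar*omega/(kB*T) = 1.055e-34*1.134e+13/(1.381e-23*769.9) = 0.1125
Step 2: x/2 = 0.05626
Step 3: sinh(x/2) = 0.05629
Step 4: Z = 1/(2*0.05629) = 8.882

8.882


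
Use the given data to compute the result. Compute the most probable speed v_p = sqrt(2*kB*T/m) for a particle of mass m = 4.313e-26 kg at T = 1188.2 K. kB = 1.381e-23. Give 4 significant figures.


Step 1: Numerator = 2*kB*T = 2*1.381e-23*1188.2 = 3.282e-20
Step 2: Ratio = 3.282e-20 / 4.313e-26 = 7.609e+05
Step 3: v_p = sqrt(7.609e+05) = 872.3 m/s

872.3


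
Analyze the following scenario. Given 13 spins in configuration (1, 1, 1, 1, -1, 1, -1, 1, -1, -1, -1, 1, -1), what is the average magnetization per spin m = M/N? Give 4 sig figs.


Step 1: Count up spins (+1): 7, down spins (-1): 6
Step 2: Total magnetization M = 7 - 6 = 1
Step 3: m = M/N = 1/13 = 0.07692

0.07692


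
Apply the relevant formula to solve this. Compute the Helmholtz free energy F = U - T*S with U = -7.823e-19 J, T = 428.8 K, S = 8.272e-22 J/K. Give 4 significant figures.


Step 1: T*S = 428.8 * 8.272e-22 = 3.547e-19 J
Step 2: F = U - T*S = -7.823e-19 - 3.547e-19
Step 3: F = -1.137e-18 J

-1.137e-18


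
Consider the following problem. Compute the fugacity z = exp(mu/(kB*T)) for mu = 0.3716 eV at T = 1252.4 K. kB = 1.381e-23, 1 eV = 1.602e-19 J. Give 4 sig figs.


Step 1: Convert mu to Joules: 0.3716*1.602e-19 = 5.953e-20 J
Step 2: kB*T = 1.381e-23*1252.4 = 1.73e-20 J
Step 3: mu/(kB*T) = 3.442
Step 4: z = exp(3.442) = 31.25

31.25


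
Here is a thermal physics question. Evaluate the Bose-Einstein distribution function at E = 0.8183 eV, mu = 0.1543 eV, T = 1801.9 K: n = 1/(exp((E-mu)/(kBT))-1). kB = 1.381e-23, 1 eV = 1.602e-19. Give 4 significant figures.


Step 1: (E - mu) = 0.664 eV
Step 2: x = (E-mu)*eV/(kB*T) = 0.664*1.602e-19/(1.381e-23*1801.9) = 4.275
Step 3: exp(x) = 71.86
Step 4: n = 1/(exp(x)-1) = 0.01411

0.01411


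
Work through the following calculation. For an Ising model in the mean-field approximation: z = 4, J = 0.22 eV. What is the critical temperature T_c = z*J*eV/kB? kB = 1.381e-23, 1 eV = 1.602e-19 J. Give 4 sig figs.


Step 1: z*J = 4*0.22 = 0.88 eV
Step 2: Convert to Joules: 0.88*1.602e-19 = 1.41e-19 J
Step 3: T_c = 1.41e-19 / 1.381e-23 = 1.021e+04 K

1.021e+04


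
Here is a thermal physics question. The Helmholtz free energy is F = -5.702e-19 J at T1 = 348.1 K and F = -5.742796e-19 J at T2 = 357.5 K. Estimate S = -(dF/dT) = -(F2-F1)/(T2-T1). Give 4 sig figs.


Step 1: dF = F2 - F1 = -5.742796e-19 - (-5.702e-19) = -4.0796e-21 J
Step 2: dT = T2 - T1 = 357.5 - 348.1 = 9.4 K
Step 3: S = -dF/dT = -(-4.0796e-21)/9.4 = 4.34e-22 J/K

4.34e-22
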